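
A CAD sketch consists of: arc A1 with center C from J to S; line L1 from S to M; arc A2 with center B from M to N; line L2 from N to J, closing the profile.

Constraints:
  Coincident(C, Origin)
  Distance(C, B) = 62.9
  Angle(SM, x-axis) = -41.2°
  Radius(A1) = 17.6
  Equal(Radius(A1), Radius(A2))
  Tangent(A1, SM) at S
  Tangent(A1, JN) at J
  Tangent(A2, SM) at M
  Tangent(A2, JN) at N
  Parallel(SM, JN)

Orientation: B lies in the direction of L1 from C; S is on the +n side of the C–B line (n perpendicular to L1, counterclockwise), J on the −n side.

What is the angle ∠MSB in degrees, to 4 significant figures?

15.63°

The slot axis is L1's direction at -41.2°, so u = (cos -41.2°, sin -41.2°) = (0.7524, -0.6587) and n = (−sin -41.2°, cos -41.2°) = (0.6587, 0.7524). C is at the origin and B lies 62.9 along u from C, so B = 62.9·u = (47.33, -41.43). Tangency of A1 to both parallel lines with radius 17.6 puts S and J at C ± 17.6·n: S = (11.59, 13.24), J = (-11.59, -13.24). Equal radii place M and N the same way about B: M = B + 17.6·n = (58.92, -28.19), N = B − 17.6·n = (35.73, -54.67). Then cos ∠MSB = SM·SB / (|SM||SB|), giving 15.63°.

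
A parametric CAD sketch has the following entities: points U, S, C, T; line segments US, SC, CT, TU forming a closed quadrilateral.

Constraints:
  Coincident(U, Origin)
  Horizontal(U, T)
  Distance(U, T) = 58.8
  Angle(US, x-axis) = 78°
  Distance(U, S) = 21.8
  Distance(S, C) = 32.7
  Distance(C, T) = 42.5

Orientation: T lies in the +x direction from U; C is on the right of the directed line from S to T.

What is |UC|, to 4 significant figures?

19.35

Checks: U = (0.00, 0.00) ✓; |SC| = 32.70 ✓; |CT| = 42.50 ✓.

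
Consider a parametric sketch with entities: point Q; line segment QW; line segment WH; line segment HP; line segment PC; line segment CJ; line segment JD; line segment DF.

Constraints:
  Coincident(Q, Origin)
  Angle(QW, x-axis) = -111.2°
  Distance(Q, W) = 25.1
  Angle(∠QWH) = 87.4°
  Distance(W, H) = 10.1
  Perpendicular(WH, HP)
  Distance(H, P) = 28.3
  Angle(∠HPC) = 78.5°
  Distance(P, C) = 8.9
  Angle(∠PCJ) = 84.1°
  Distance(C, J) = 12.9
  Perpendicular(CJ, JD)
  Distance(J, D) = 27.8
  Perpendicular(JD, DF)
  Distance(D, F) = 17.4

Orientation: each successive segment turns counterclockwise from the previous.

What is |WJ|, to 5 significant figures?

15.150

Q is at the origin; QW runs at -111.2° with length 25.1, so W = (-9.0768, -23.401). ∠QWH = 87.4° gives WH at -18.600° from the x-axis; with |WH| = 10.1, H = (0.49568, -26.623). WH is perpendicular to HP, so HP runs at 71.400°; with |HP| = 28.3, P = (9.5222, 0.19903). ∠HPC = 78.5° gives PC at 172.90° from the x-axis; with |PC| = 8.9, C = (0.69048, 1.2991). ∠PCJ = 84.1° gives CJ at -91.200° from the x-axis; with |CJ| = 12.9, J = (0.42032, -11.598). Then |WJ| = |J − W| = 15.150.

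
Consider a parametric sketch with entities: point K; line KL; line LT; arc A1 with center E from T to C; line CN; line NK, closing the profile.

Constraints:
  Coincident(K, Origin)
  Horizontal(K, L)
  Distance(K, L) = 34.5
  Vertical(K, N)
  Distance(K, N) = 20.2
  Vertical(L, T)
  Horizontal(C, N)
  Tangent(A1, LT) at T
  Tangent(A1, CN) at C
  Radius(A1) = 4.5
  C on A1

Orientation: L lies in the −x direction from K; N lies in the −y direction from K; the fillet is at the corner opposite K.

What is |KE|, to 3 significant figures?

33.9

K is at the origin; K and L share the same y with |KL| = 34.5 and L on the −x side, so L = (-34.5, 0.00). KN is vertical with |KN| = 20.2 and N on the −y side, so N = (0.00, -20.2). The virtual corner opposite K is at (-34.5, -20.2). Since A1 is tangent to LT there, ET ⟂ LT and tangency of A1 to CN means the radius EC is perpendicular to CN, with radius 4.5, so the center E sits 4.5 in from both sides at E = (-30.0, -15.7). Then |KE| = |E − K| = 33.9.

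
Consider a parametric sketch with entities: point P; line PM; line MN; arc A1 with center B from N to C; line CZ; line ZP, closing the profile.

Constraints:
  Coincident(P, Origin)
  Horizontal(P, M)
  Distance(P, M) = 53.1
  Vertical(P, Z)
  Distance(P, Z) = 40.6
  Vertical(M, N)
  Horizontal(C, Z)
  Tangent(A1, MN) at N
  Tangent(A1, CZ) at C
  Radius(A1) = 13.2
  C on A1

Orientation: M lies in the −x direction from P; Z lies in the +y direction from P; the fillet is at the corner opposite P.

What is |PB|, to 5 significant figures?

48.402

P is at the origin; PM is horizontal with |PM| = 53.1 and M on the −x side, so M = (-53.100, 0.0000). P and Z share the same x with |PZ| = 40.6 and Z on the +y side, so Z = (0.0000, 40.600). The virtual corner opposite P is at (-53.100, 40.600). The tangent condition forces BN to be normal to MN and since A1 is tangent to CZ there, BC ⟂ CZ, with radius 13.2, so the center B sits 13.2 in from both sides at B = (-39.900, 27.400). Then |PB| = |B − P| = 48.402.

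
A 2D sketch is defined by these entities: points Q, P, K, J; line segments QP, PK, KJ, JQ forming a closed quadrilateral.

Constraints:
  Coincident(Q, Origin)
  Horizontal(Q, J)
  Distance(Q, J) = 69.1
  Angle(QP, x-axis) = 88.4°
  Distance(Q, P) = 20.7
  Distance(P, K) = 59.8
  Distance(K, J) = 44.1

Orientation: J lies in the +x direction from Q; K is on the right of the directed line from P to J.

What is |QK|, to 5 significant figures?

44.995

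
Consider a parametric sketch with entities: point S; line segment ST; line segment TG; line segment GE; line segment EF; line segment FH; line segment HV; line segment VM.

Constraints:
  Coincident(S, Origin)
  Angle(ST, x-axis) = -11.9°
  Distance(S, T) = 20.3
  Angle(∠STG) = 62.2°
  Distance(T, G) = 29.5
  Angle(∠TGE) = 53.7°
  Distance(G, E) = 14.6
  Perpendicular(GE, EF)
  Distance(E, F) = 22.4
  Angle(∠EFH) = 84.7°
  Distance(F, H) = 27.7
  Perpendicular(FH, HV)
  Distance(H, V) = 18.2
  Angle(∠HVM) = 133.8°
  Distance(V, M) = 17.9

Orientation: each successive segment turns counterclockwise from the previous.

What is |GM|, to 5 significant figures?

9.8053

S is at the origin; ST runs at -11.9° with length 20.3, so T = (19.864, -4.1859). ∠STG = 62.2° gives TG at 105.90° from the x-axis; with |TG| = 29.5, G = (11.782, 24.185). ∠TGE = 53.7° gives GE at -127.80° from the x-axis; with |GE| = 14.6, E = (2.8335, 12.649). GE ⟂ EF, so EF runs at -37.800°; with |EF| = 22.4, F = (20.533, -1.0800). ∠EFH = 84.7° gives FH at 57.500° from the x-axis; with |FH| = 27.7, H = (35.416, 22.282). The perpendicularity gives HV at right angles to FH, so HV runs at 147.50°; with |HV| = 18.2, V = (20.066, 32.061). ∠HVM = 133.8° gives VM at -166.30° from the x-axis; with |VM| = 17.9, M = (2.6757, 27.821). Then |GM| = |M − G| = 9.8053.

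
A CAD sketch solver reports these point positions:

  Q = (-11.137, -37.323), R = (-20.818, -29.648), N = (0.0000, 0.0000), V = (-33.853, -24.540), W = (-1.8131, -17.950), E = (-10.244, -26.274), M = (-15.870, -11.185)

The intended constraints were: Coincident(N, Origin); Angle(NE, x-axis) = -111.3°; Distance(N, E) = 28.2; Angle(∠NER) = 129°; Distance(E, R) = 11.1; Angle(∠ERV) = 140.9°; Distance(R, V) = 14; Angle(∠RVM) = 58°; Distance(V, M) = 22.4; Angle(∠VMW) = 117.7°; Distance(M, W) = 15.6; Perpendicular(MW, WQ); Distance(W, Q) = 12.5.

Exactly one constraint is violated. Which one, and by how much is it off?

Distance(W, Q) = 12.5 — off by 9.00.

N = (0.00, 0.00) ✓; NE at -111.3° ✓; |NE| = 28.20 ✓; ∠NER = 129.0° ✓; |ER| = 11.10 ✓; ∠ERV = 140.9° ✓; |RV| = 14.00 ✓; ∠RVM = 58.00° ✓; |VM| = 22.40 ✓; ∠VMW = 117.7° ✓; |MW| = 15.60 ✓; ∠(MW, WQ) = 90.00° ✓; |WQ| = 21.50 ✗.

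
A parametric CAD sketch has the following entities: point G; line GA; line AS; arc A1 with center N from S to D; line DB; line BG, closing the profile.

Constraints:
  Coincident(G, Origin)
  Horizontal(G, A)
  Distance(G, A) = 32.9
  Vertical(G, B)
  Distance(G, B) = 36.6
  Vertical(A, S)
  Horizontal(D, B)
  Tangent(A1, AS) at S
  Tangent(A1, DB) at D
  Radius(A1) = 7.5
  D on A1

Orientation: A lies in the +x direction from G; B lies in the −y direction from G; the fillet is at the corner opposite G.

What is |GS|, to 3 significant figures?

43.9

G is at the origin; GA is horizontal with |GA| = 32.9 and A on the +x side, so A = (32.9, 0.00). GB is vertical with |GB| = 36.6 and B on the −y side, so B = (0.00, -36.6). The virtual corner opposite G is at (32.9, -36.6). Tangency of A1 to AS means the radius NS is perpendicular to AS and the tangent condition forces ND to be normal to DB, with radius 7.5, so the center N sits 7.5 in from both sides at N = (25.4, -29.1). That places the tangent points at S = (32.9, -29.1) on AS and D = (25.4, -36.6) on DB. Then |GS| = |S − G| = 43.9.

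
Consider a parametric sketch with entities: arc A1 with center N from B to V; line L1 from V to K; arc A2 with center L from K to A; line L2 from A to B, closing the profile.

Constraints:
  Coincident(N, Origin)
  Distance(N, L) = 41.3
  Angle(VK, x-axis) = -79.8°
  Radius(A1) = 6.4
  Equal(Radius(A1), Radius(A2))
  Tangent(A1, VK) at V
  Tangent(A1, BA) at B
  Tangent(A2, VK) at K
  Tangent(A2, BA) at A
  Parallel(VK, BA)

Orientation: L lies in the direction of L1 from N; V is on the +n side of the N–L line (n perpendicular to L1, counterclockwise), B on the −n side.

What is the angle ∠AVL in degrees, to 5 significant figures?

8.4109°

Tangency of A1 to both parallel lines with radius 6.4 puts V and B at N ± 6.4·n: V = (6.2989, 1.1333), B = (-6.2989, -1.1333). Equal radii place K and A the same way about L: K = L + 6.4·n = (13.612, -39.514), A = L − 6.4·n = (1.0147, -41.781). Then cos ∠AVL = VA·VL / (|VA||VL|), giving 8.4109°.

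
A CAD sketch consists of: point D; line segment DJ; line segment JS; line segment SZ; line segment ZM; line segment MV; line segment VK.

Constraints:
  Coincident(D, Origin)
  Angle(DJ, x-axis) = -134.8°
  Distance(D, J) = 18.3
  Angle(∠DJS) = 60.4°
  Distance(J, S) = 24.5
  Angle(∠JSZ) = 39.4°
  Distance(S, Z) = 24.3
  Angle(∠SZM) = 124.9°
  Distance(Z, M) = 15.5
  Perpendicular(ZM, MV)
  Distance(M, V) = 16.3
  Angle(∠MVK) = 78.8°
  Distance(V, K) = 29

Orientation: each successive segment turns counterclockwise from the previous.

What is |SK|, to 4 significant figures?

9.312

D is at the origin; DJ runs at -134.8° with length 18.3, so J = (-12.89, -12.99). ∠DJS = 60.4° gives JS at -15.20° from the x-axis; with |JS| = 24.5, S = (10.75, -19.41). ∠JSZ = 39.4° gives SZ at 125.4° from the x-axis; with |SZ| = 24.3, Z = (-3.328, 0.3988). ∠SZM = 124.9° gives ZM at -179.5° from the x-axis; with |ZM| = 15.5, M = (-18.83, 0.2636). The perpendicularity gives MV at right angles to ZM, so MV runs at -89.50°; with |MV| = 16.3, V = (-18.69, -16.04). ∠MVK = 78.8° gives VK at 11.70° from the x-axis; with |VK| = 29.0, K = (9.712, -10.15). Then |SK| = |K − S| = 9.312.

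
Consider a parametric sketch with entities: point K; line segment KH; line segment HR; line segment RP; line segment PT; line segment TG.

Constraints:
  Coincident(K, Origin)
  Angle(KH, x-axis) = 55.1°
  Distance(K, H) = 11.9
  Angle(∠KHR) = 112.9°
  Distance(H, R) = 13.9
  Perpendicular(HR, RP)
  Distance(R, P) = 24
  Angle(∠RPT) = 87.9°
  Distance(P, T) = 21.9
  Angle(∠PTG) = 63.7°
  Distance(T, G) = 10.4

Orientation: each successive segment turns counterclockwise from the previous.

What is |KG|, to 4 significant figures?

3.473

K is at the origin; KH runs at 55.1° with length 11.9, so H = (6.809, 9.760). ∠KHR = 112.9° gives HR at 122.2° from the x-axis; with |HR| = 13.9, R = (-0.5984, 21.52). HR ⟂ RP, so RP runs at -147.8°; with |RP| = 24.0, P = (-20.91, 8.733). ∠RPT = 87.9° gives PT at -55.70° from the x-axis; with |PT| = 21.9, T = (-8.566, -9.359). ∠PTG = 63.7° gives TG at 60.60° from the x-axis; with |TG| = 10.4, G = (-3.460, -0.2981). Then |KG| = |G − K| = 3.473.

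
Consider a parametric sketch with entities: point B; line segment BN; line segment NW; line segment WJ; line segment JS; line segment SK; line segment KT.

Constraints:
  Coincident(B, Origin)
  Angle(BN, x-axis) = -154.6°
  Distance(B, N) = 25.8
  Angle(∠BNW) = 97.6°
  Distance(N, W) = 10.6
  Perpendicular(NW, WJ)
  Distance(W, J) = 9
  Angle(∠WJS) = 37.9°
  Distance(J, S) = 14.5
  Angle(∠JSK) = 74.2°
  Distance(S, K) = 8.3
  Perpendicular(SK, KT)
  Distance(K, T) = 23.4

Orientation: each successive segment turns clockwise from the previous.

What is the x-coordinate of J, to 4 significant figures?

-21.53

B is at the origin; BN runs at -154.6° with length 25.8, so N = (-23.31, -11.07). ∠BNW = 97.6° gives NW at 123.0° from the x-axis; with |NW| = 10.6, W = (-29.08, -2.177). NW is perpendicular to WJ, so WJ runs at 33.00°; with |WJ| = 9.0, J = (-21.53, 2.725). So J.x = -21.53.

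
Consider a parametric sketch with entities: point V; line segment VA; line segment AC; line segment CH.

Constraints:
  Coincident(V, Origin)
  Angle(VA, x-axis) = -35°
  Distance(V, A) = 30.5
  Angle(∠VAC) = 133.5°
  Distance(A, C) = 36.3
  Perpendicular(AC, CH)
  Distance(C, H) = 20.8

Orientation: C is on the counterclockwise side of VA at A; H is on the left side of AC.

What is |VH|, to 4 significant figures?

57.31

V is at the origin; VA runs at -35.0° with length 30.5, so A = 30.5·(cos -35.0°, sin -35.0°) = (24.98, -17.49). ∠VAC = 133.5°, so AC runs at -35.0° + (180° − 133.5°) = 11.50° from the x-axis; with |AC| = 36.3, C = A + 36.3·(cos 11.50°, sin 11.50°) = (60.56, -10.26). AC is perpendicular to CH; with |CH| = 20.8 on the left of AC, H = C + 20.8·(-0.1994, 0.9799) = (56.41, 10.13). Then |VH| = |H − V| = 57.31.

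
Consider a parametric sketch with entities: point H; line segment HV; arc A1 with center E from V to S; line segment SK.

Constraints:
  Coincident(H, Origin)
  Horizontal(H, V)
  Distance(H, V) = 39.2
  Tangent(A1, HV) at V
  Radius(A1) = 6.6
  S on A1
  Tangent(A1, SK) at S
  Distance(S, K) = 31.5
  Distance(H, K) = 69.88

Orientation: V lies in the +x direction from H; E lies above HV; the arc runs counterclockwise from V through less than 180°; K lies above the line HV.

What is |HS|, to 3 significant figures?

44.2

H is at the origin; HV is horizontal with |HV| = 39.2 and V on the +x side, so V = (39.2, 0.00). A1 meets HV tangentially, so EV is at right angles to HV, so E = V + (0, 6.6) = (39.2, 6.60). Since ES ⟂ SK (tangency), |EK| = √(6.6² + 31.5²) = 32.2 regardless of where S sits on A1. So K lies on both circle(H, 69.88) and circle(E, 32.2); the above-HV intersection is K = (64.8, 26.0). S is the foot of the tangent from K: S = (44.2, 2.27).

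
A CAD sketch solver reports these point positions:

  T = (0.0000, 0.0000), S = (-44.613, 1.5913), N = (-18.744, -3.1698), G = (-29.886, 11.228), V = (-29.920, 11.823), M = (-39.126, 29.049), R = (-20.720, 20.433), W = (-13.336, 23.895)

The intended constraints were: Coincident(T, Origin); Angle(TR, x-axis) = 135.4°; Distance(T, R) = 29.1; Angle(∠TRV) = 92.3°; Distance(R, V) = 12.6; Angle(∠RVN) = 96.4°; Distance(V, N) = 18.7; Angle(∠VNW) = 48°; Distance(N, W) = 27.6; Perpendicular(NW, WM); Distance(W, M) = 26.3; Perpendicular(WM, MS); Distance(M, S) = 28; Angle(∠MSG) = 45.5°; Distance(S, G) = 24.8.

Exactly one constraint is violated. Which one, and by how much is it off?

Distance(S, G) = 24.8 — off by 7.20.

T = (0.00, 0.00) ✓; TR at 135.4° ✓; |TR| = 29.10 ✓; ∠TRV = 92.30° ✓; |RV| = 12.60 ✓; ∠RVN = 96.40° ✓; |VN| = 18.70 ✓; ∠VNW = 48.00° ✓; |NW| = 27.60 ✓; ∠(NW, WM) = 90.00° ✓; |WM| = 26.30 ✓; ∠(WM, MS) = 90.00° ✓; |MS| = 28.00 ✓; ∠MSG = 45.50° ✓; |SG| = 17.60 ✗.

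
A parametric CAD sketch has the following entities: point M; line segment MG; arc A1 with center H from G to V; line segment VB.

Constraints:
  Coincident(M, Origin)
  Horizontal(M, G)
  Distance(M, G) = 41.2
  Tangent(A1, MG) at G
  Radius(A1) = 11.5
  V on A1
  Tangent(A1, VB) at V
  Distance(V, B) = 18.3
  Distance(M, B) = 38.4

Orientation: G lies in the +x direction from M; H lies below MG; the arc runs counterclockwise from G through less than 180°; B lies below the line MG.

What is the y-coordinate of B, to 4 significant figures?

-27.56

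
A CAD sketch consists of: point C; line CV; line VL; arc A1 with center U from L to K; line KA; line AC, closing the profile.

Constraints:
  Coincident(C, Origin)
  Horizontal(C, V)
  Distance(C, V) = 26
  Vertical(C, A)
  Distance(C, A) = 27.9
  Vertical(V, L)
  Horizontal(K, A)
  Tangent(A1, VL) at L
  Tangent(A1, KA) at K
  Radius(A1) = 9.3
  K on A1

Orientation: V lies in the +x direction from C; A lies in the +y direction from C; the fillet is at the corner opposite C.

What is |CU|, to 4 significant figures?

25.00

C is at the origin; C and V share the same y with |CV| = 26.0 and V on the +x side, so V = (26.00, 0.000). CA is vertical with |CA| = 27.9 and A on the +y side, so A = (0.000, 27.90). The virtual corner opposite C is at (26.00, 27.90). Tangency of A1 to VL means the radius UL is perpendicular to VL and since A1 is tangent to KA there, UK ⟂ KA, with radius 9.3, so the center U sits 9.3 in from both sides at U = (16.70, 18.60). Then |CU| = |U − C| = 25.00.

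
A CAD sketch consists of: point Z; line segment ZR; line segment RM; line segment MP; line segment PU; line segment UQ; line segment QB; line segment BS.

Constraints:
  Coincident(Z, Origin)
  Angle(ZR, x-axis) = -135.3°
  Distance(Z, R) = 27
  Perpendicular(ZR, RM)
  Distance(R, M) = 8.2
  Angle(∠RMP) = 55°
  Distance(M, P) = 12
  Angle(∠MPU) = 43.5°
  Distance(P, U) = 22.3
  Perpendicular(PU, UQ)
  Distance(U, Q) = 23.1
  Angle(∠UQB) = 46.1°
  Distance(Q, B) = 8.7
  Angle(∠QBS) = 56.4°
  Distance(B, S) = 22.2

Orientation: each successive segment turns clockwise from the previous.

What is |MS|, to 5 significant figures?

29.275

Z is at the origin; ZR runs at -135.3° with length 27.0, so R = (-19.192, -18.992). ZR is perpendicular to RM, so RM runs at 134.70°; with |RM| = 8.2, M = (-24.959, -13.163). ∠RMP = 55.0° gives MP at 9.7000° from the x-axis; with |MP| = 12.0, P = (-13.131, -11.141). ∠MPU = 43.5° gives PU at -126.80° from the x-axis; with |PU| = 22.3, U = (-26.489, -28.998). PU is perpendicular to UQ, so UQ runs at 143.20°; with |UQ| = 23.1, Q = (-44.986, -15.160). ∠UQB = 46.1° gives QB at 9.3000° from the x-axis; with |QB| = 8.7, B = (-36.400, -13.754). ∠QBS = 56.4° gives BS at -114.30° from the x-axis; with |BS| = 22.2, S = (-45.536, -33.987). Then |MS| = |S − M| = 29.275.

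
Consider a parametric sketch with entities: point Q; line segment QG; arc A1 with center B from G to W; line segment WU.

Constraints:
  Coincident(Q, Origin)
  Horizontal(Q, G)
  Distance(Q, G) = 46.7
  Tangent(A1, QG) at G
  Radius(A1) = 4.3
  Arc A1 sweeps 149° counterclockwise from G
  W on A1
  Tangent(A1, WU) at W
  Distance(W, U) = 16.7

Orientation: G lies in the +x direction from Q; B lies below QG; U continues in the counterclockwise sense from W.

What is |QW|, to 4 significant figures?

45.20

Q is at the origin; Q and G share the same y with |QG| = 46.7 and G on the +x side, so G = (46.70, 0.000). Since A1 is tangent to QG there, BG ⟂ QG, so B = G + (0, -4.3) = (46.70, -4.300). On A1, G sits at bearing 90° from B; a 149° counterclockwise sweep puts W at bearing 239°, so W = B + 4.3·(cos 239°, sin 239°) = (44.49, -7.986). Then |QW| = |W − Q| = 45.20.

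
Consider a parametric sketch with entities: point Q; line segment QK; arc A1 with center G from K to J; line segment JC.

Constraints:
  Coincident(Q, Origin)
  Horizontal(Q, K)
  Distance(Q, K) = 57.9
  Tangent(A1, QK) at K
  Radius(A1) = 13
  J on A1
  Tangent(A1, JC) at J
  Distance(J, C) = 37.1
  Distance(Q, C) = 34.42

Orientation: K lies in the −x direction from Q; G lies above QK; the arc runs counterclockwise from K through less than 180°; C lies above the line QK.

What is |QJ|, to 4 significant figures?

49.58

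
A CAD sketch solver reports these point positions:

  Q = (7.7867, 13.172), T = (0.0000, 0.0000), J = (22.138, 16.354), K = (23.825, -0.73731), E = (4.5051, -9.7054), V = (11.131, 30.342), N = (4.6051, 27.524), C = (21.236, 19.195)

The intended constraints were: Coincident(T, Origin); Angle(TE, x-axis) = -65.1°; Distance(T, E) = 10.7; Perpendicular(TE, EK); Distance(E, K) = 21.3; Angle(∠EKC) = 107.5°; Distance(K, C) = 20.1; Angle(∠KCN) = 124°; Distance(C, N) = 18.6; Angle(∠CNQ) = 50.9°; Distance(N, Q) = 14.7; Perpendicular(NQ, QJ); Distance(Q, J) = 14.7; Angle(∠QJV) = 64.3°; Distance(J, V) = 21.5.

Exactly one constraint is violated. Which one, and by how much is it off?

Distance(J, V) = 21.5 — off by 3.70.

T = (0.00, 0.00) ✓; TE at -65.10° ✓; |TE| = 10.70 ✓; ∠(TE, EK) = 90.00° ✓; |EK| = 21.30 ✓; ∠EKC = 107.5° ✓; |KC| = 20.10 ✓; ∠KCN = 124.0° ✓; |CN| = 18.60 ✓; ∠CNQ = 50.90° ✓; |NQ| = 14.70 ✓; ∠(NQ, QJ) = 90.00° ✓; |QJ| = 14.70 ✓; ∠QJV = 64.30° ✓; |JV| = 17.80 ✗.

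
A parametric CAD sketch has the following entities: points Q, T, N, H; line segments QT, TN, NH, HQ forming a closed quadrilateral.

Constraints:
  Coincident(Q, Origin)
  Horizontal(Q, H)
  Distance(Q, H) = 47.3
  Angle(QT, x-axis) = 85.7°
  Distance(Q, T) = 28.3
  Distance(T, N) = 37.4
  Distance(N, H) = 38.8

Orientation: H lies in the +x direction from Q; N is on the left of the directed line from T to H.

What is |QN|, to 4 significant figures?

53.76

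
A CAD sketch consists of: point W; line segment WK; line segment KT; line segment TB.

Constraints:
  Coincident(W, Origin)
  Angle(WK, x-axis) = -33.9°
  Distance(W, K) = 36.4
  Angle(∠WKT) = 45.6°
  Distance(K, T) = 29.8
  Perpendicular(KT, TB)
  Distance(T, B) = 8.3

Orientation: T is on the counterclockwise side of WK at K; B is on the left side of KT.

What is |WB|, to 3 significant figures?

18.2

W is at the origin; WK runs at -33.9° with length 36.4, so K = 36.4·(cos -33.9°, sin -33.9°) = (30.2, -20.3). ∠WKT = 45.6°, so KT runs at -33.9° + (180° − 45.6°) = 100° from the x-axis; with |KT| = 29.8, T = K + 29.8·(cos 100°, sin 100°) = (24.8, 9.00). KT is perpendicular to TB; with |TB| = 8.3 on the left of KT, B = T + 8.3·(-0.983, -0.182) = (16.6, 7.49). Then |WB| = |B − W| = 18.2.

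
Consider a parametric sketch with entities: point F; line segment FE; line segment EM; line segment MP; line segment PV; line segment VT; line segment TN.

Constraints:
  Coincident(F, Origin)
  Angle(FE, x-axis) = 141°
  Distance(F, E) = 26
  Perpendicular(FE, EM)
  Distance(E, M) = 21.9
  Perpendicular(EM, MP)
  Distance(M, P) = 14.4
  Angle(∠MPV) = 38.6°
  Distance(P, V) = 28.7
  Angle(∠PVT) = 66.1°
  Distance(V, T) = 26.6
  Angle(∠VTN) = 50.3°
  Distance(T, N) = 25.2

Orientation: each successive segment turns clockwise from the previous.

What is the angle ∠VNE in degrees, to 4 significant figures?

23.95°

F is at the origin; FE runs at 141.0° with length 26.0, so E = (-20.21, 16.36). The perpendicularity gives EM at right angles to FE, so EM runs at 51.00°; with |EM| = 21.9, M = (-6.424, 33.38). EM ⟂ MP, so MP runs at -39.00°; with |MP| = 14.4, P = (4.767, 24.32). ∠MPV = 38.6° gives PV at 179.6° from the x-axis; with |PV| = 28.7, V = (-23.93, 24.52). ∠PVT = 66.1° gives VT at 65.70° from the x-axis; with |VT| = 26.6, T = (-12.99, 48.76). ∠VTN = 50.3° gives TN at -64.00° from the x-axis; with |TN| = 25.2, N = (-1.939, 26.11). Then cos ∠VNE = NV·NE / (|NV||NE|), giving 23.95°.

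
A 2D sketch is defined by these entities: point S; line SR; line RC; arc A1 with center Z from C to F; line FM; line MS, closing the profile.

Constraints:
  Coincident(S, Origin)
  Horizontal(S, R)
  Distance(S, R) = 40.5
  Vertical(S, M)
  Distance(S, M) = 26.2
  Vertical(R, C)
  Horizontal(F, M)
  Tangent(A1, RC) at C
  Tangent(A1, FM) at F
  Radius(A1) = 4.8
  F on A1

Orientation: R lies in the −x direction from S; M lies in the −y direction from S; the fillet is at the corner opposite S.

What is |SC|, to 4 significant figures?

45.81

The virtual corner opposite S is at (-40.50, -26.20). The tangent condition forces ZC to be normal to RC and the tangent condition forces ZF to be normal to FM, with radius 4.8, so the center Z sits 4.8 in from both sides at Z = (-35.70, -21.40). That places the tangent points at C = (-40.50, -21.40) on RC and F = (-35.70, -26.20) on FM. Then |SC| = |C − S| = 45.81.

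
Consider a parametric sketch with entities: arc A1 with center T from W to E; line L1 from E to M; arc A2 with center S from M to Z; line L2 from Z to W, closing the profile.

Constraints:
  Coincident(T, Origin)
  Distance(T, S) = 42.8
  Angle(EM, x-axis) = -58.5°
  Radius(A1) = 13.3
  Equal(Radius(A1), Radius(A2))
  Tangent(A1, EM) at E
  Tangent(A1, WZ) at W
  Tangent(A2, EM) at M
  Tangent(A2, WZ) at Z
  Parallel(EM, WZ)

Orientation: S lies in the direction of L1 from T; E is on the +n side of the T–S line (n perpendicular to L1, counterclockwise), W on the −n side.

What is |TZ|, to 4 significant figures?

44.82

The slot axis is L1's direction at -58.5°, so u = (cos -58.5°, sin -58.5°) = (0.5225, -0.8526) and n = (−sin -58.5°, cos -58.5°) = (0.8526, 0.5225). T is at the origin and S lies 42.8 along u from T, so S = 42.8·u = (22.36, -36.49). Tangency of A1 to both parallel lines with radius 13.3 puts E and W at T ± 13.3·n: E = (11.34, 6.949), W = (-11.34, -6.949). Equal radii place M and Z the same way about S: M = S + 13.3·n = (33.70, -29.54), Z = S − 13.3·n = (11.02, -43.44). Then |TZ| = |Z − T| = 44.82.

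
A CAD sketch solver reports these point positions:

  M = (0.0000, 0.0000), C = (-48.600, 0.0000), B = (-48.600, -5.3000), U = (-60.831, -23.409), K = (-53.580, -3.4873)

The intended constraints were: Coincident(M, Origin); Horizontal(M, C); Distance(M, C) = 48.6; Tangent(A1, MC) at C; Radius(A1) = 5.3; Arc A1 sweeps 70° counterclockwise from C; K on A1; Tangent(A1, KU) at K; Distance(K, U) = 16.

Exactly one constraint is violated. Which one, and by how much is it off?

Distance(K, U) = 16 — off by 5.20.

M = (0.00, 0.00) ✓; M.y = 0.00, C.y = 0.00 ✓; |MC| = 48.60 ✓; ∠(BC, CM) = 90.00° ✓; |BC| = 5.300 ✓; bearing(B→K) − bearing(B→C) = 70.00° ✓; |BK| = 5.300 ✓; ∠(BK, KU) = 90.00° ✓; |KU| = 21.20 ✗.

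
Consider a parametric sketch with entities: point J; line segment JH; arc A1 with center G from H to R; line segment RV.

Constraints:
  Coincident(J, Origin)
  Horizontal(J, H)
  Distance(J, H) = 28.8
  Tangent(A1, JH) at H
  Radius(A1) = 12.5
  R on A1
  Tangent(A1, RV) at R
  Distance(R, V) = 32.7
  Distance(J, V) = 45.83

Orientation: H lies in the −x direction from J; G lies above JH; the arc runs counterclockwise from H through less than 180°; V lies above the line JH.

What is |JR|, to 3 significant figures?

19.9

Checks: |GH| = 12.50 ✓; |GR| = 12.50 ✓; ∠(GR, RV) = 90.00° ✓; |RV| = 32.70 ✓; |JV| = 45.83 ✓.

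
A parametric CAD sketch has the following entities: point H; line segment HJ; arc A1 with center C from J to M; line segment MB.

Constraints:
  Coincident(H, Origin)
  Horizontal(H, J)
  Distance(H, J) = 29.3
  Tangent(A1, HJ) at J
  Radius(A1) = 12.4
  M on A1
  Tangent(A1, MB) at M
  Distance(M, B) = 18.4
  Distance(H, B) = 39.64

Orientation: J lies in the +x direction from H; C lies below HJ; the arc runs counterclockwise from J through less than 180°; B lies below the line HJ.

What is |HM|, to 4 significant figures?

23.09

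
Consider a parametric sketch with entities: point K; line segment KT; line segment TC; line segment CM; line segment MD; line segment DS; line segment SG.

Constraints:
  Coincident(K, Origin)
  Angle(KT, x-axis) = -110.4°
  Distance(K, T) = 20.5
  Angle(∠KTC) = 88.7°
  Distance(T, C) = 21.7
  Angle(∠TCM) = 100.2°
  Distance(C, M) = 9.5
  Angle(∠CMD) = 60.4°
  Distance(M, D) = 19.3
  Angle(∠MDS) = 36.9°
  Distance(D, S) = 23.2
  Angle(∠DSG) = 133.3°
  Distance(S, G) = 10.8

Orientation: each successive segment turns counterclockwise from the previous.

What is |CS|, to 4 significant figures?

6.907

K is at the origin; KT runs at -110.4° with length 20.5, so T = (-7.146, -19.21). ∠KTC = 88.7° gives TC at -19.10° from the x-axis; with |TC| = 21.7, C = (13.36, -26.31). ∠TCM = 100.2° gives CM at 60.70° from the x-axis; with |CM| = 9.5, M = (18.01, -18.03). ∠CMD = 60.4° gives MD at -179.7° from the x-axis; with |MD| = 19.3, D = (-1.291, -18.13). ∠MDS = 36.9° gives DS at -36.60° from the x-axis; with |DS| = 23.2, S = (17.33, -31.96). Then |CS| = |S − C| = 6.907.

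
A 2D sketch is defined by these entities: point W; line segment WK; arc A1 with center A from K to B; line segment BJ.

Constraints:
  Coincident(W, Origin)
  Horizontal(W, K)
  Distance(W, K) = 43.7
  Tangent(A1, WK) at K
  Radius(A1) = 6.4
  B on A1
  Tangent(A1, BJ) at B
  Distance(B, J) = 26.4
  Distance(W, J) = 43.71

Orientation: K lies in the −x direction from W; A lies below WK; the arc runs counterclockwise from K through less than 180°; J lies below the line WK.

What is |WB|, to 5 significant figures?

49.681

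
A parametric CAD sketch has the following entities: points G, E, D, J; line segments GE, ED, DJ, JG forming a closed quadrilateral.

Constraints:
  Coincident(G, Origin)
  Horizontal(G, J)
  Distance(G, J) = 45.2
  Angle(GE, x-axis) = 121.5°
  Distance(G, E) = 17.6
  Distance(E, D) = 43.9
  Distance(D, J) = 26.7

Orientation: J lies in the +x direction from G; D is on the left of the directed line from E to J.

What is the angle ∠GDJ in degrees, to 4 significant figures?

79.85°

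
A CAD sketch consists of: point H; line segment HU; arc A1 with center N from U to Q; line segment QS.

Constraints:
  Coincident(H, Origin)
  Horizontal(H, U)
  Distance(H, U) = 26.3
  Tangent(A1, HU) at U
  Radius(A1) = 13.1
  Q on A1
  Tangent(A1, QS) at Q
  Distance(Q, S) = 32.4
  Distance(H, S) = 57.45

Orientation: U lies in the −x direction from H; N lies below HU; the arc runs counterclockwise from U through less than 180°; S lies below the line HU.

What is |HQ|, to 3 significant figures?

42.2

H is at the origin; HU is horizontal with |HU| = 26.3 and U on the −x side, so U = (-26.3, 0.00). The tangent condition forces NU to be normal to HU, so N = U + (0, -13.1) = (-26.3, -13.1). Since NQ ⟂ QS (tangency), |NS| = √(13.1² + 32.4²) = 34.9 regardless of where Q sits on A1. So S lies on both circle(H, 57.45) and circle(N, 34.9); the below-HU intersection is S = (-32.3, -47.5). Q is the foot of the tangent from S: Q = (-39.1, -15.9).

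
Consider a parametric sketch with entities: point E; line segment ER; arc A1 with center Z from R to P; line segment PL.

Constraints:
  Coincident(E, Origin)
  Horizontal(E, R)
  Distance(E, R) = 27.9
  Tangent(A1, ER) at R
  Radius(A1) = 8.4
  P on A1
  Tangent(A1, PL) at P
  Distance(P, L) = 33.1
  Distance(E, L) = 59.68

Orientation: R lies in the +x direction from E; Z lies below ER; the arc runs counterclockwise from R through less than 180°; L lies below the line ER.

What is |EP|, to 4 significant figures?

26.73

Checks: |ZP| = 8.400 ✓; ∠(ZP, PL) = 90.00° ✓; |PL| = 33.10 ✓; |EL| = 59.68 ✓.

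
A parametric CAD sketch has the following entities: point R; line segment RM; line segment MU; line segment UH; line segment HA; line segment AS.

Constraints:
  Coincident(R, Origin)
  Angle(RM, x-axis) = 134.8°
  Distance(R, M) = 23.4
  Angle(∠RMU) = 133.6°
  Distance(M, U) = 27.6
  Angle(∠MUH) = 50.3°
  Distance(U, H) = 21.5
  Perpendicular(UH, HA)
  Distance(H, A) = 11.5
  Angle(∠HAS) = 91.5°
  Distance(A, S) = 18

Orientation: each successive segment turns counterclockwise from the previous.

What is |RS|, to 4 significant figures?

39.01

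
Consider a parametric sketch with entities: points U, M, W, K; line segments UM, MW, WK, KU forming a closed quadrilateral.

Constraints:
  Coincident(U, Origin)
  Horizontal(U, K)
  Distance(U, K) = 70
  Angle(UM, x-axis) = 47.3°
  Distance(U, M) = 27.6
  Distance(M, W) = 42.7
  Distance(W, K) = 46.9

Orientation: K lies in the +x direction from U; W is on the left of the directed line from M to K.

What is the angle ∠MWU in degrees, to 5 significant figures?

5.2320°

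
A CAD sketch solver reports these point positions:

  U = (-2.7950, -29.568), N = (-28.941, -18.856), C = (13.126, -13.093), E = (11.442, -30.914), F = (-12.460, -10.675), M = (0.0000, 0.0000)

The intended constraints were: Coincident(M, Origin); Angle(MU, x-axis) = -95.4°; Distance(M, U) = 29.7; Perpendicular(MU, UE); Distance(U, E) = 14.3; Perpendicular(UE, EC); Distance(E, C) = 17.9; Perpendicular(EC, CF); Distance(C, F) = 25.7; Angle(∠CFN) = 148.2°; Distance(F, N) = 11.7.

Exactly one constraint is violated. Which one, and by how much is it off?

Distance(F, N) = 11.7 — off by 6.70.

M = (0.00, 0.00) ✓; MU at -95.40° ✓; |MU| = 29.70 ✓; ∠(MU, UE) = 90.00° ✓; |UE| = 14.30 ✓; ∠(UE, EC) = 90.00° ✓; |EC| = 17.90 ✓; ∠(EC, CF) = 90.00° ✓; |CF| = 25.70 ✓; ∠CFN = 148.2° ✓; |FN| = 18.40 ✗.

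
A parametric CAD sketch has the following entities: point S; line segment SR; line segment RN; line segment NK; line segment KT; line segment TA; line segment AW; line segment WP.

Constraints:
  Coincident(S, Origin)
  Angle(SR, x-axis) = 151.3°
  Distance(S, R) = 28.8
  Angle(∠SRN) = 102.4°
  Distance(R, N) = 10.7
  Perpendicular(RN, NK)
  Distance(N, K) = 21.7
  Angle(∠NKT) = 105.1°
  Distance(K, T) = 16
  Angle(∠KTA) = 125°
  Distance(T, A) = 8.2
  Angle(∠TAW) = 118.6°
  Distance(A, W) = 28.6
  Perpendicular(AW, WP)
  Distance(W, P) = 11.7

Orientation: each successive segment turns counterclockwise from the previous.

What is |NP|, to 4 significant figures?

6.942

S is at the origin; SR runs at 151.3° with length 28.8, so R = (-25.26, 13.83). ∠SRN = 102.4° gives RN at -131.1° from the x-axis; with |RN| = 10.7, N = (-32.30, 5.767). RN ⟂ NK, so NK runs at -41.10°; with |NK| = 21.7, K = (-15.94, -8.498). ∠NKT = 105.1° gives KT at 33.80° from the x-axis; with |KT| = 16.0, T = (-2.648, 0.4030). ∠KTA = 125.0° gives TA at 88.80° from the x-axis; with |TA| = 8.2, A = (-2.476, 8.601). ∠TAW = 118.6° gives AW at 150.2° from the x-axis; with |AW| = 28.6, W = (-27.29, 22.81). The perpendicularity gives WP at right angles to AW, so WP runs at -119.8°; with |WP| = 11.7, P = (-33.11, 12.66). Then |NP| = |P − N| = 6.942.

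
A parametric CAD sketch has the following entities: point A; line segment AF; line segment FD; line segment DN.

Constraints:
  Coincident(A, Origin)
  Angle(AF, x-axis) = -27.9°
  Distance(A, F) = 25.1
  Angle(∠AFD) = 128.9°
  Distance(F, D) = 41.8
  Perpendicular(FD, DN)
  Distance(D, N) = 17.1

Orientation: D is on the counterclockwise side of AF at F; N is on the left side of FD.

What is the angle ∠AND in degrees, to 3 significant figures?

92.4°

∠AFD = 128.9°, so FD runs at -27.9° + (180° − 128.9°) = 23.2° from the x-axis; with |FD| = 41.8, D = F + 41.8·(cos 23.2°, sin 23.2°) = (60.6, 4.72). FD is perpendicular to DN; with |DN| = 17.1 on the left of FD, N = D + 17.1·(-0.394, 0.919) = (53.9, 20.4). Then cos ∠AND = NA·ND / (|NA||ND|), giving 92.4°.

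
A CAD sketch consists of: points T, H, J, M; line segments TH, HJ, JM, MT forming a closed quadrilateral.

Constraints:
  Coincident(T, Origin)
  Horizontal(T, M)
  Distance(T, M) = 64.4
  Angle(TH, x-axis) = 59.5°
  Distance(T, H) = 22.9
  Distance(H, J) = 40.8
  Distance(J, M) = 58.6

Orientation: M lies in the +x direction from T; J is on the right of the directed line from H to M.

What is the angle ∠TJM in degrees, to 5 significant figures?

93.746°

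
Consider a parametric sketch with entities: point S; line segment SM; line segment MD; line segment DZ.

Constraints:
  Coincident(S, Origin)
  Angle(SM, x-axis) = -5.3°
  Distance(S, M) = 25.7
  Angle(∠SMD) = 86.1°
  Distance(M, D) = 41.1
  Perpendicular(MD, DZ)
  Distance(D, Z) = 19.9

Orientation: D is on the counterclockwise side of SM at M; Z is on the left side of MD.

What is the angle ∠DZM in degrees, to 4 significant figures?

64.16°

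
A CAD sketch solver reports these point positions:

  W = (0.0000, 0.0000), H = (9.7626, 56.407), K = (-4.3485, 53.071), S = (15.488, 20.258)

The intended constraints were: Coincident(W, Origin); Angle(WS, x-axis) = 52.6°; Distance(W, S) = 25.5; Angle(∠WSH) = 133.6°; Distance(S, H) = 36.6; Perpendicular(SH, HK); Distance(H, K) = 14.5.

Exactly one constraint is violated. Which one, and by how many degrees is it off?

Perpendicular(SH, HK) — off by 4.30°.

W = (0.00, 0.00) ✓; WS at 52.60° ✓; |WS| = 25.50 ✓; ∠WSH = 133.6° ✓; |SH| = 36.60 ✓; ∠(SH, HK) = 94.30° ✗; |HK| = 14.50 ✓.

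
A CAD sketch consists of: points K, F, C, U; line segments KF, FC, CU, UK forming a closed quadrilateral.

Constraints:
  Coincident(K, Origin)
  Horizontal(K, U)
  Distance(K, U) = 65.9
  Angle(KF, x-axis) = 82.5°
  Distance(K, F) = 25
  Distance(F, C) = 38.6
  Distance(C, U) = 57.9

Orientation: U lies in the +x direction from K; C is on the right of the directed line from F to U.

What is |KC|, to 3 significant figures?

16.4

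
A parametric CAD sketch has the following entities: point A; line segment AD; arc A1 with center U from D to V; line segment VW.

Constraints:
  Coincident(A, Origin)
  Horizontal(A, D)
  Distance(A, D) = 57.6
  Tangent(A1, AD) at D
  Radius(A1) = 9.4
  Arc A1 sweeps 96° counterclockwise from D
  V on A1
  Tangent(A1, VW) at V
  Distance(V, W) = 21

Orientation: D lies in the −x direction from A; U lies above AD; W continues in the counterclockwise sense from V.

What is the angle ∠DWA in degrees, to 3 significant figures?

71.1°

On A1, D sits at bearing -90° from U; a 96° counterclockwise sweep puts V at bearing 6°, so V = U + 9.4·(cos 6°, sin 6°) = (-48.3, 10.4). Tangency of A1 to VW means the radius UV is perpendicular to VW, so VW runs along (−sin 6°, cos 6°); with |VW| = 21.0, W = (-50.4, 31.3). Then cos ∠DWA = WD·WA / (|WD||WA|), giving 71.1°.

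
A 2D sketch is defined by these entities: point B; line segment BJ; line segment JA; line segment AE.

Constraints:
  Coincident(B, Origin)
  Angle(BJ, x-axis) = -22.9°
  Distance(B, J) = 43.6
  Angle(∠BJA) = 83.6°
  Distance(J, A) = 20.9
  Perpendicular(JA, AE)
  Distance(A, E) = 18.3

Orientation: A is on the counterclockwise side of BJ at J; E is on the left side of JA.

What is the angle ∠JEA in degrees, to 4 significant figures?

48.79°

B is at the origin; BJ runs at -22.9° with length 43.6, so J = 43.6·(cos -22.9°, sin -22.9°) = (40.16, -16.97). ∠BJA = 83.6°, so JA runs at -22.9° + (180° − 83.6°) = 73.50° from the x-axis; with |JA| = 20.9, A = J + 20.9·(cos 73.50°, sin 73.50°) = (46.10, 3.074). The perpendicularity gives AE at right angles to JA; with |AE| = 18.3 on the left of JA, E = A + 18.3·(-0.9588, 0.2840) = (28.55, 8.271). Then cos ∠JEA = EJ·EA / (|EJ||EA|), giving 48.79°.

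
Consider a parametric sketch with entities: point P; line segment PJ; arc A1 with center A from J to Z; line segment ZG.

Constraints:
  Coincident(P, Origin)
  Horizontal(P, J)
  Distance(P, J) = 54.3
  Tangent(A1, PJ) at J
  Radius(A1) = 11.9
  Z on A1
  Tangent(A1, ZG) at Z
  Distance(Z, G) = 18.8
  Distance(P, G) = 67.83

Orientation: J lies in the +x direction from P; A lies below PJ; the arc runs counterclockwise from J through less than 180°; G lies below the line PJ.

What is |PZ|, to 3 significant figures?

50.0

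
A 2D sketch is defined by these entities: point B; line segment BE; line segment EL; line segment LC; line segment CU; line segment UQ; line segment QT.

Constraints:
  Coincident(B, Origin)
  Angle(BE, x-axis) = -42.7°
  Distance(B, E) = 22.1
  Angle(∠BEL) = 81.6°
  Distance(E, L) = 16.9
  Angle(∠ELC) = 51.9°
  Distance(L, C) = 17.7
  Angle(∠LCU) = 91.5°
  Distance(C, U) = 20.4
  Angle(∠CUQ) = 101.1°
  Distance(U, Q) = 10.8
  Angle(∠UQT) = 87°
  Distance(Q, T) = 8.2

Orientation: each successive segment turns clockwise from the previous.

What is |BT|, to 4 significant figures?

25.99

B is at the origin; BE runs at -42.7° with length 22.1, so E = (16.24, -14.99). ∠BEL = 81.6° gives EL at -141.1° from the x-axis; with |EL| = 16.9, L = (3.089, -25.60). ∠ELC = 51.9° gives LC at 90.80° from the x-axis; with |LC| = 17.7, C = (2.842, -7.902). ∠LCU = 91.5° gives CU at 2.300° from the x-axis; with |CU| = 20.4, U = (23.23, -7.083). ∠CUQ = 101.1° gives UQ at -76.60° from the x-axis; with |UQ| = 10.8, Q = (25.73, -17.59). ∠UQT = 87.0° gives QT at -169.6° from the x-axis; with |QT| = 8.2, T = (17.66, -19.07). Then |BT| = |T − B| = 25.99.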